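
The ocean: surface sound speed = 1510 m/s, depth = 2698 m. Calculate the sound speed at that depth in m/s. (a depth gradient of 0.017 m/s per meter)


c = 1510 + 0.017 * 2698 = 1555.866

1555.866 m/s


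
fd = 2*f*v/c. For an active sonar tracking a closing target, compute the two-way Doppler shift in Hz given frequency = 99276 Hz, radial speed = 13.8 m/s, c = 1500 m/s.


fd = 2*f*v/c = 2 * 99276 * 13.8 / 1500 = 1826.68

1826.68 Hz


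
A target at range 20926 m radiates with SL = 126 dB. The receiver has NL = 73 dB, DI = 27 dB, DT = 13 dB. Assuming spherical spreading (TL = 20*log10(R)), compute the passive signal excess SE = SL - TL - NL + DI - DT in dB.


Step 1: TL = 20*log10(20926) = 86.41 dB
Step 2: SE = 126 - 86.41 - 73 + 27 - 13 = -19.41

-19.41 dB


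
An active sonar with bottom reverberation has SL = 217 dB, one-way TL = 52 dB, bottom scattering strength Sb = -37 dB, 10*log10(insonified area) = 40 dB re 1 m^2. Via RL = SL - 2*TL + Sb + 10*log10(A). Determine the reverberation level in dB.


116 dB


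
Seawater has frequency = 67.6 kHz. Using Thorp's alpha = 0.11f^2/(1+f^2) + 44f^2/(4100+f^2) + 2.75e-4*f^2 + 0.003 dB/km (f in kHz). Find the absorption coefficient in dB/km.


f^2 = 4569.76
alpha = 0.11*4569.76/(1+4569.76) + 44*4569.76/(4100+4569.76) + 2.75e-4*4569.76 + 0.003 = 24.562

24.562 dB/km


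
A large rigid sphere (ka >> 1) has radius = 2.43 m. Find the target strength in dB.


TS = 10*log10(2.43^2 / 4) = 10*log10(1.476225) = 1.69

1.69 dB


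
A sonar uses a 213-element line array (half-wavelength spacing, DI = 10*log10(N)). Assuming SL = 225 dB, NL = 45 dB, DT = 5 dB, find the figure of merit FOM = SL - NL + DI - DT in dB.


Step 1: DI = 10*log10(213) = 23.28 dB
Step 2: FOM = SL - NL + DI - DT = 225 - 45 + 23.28 - 5 = 198.28

198.28 dB


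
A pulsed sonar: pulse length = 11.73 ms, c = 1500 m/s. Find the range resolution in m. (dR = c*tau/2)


dR = c*tau/2 = 1500 * 11.73e-3 / 2 = 8.7975

8.7975 m


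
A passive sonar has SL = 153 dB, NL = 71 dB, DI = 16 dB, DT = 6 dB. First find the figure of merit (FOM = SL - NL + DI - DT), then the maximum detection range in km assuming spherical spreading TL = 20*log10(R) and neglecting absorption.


Step 1: FOM = SL - NL + DI - DT = 153 - 71 + 16 - 6 = 92 dB
Step 2: at max range FOM = TL = 20*log10(R), so R = 10^(92/20) = 39810.72 m = 39.81 km

39.81 km


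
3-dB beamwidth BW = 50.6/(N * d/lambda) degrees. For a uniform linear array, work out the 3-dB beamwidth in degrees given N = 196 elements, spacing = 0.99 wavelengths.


BW = 50.6 / (196 * 0.99) = 50.6 / 194.04 = 0.26

0.26 deg


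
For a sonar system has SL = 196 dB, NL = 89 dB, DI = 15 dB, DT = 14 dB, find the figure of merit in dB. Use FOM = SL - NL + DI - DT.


FOM = SL - NL + DI - DT = 196 - 89 + 15 - 14 = 108

108 dB


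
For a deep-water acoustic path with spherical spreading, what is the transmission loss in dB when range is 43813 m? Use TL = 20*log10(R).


TL = 20*log10(43813) = 92.83

92.83 dB


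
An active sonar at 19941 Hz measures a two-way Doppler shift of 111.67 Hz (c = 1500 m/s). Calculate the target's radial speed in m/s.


From fd = 2*f*v/c, v = c*fd/(2*f) = 1500 * 111.67 / (2*19941) = 4.2

4.2 m/s


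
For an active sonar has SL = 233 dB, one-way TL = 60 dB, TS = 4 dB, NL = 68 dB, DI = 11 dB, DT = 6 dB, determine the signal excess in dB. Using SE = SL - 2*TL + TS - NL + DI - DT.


54 dB


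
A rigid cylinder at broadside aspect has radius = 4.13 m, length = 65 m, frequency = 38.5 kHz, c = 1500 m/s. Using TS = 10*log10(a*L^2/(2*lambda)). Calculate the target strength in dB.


lambda = 1500/38500 = 0.03896 m
TS = 10*log10(4.13*65^2/(2*0.03896)) = 53.5

53.5 dB


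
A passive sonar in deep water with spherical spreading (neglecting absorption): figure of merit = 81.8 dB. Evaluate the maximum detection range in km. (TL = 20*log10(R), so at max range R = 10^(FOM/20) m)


At max range FOM = TL, so 20*log10(R) = 81.8
R = 10^(81.8/20) = 12302.69 m = 12.3 km

12.3 km


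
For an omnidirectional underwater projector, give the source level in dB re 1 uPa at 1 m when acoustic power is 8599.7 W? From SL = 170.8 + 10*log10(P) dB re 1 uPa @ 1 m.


SL = 170.8 + 10*log10(8599.7) = 170.8 + 39.34 = 210.14

210.14 dB


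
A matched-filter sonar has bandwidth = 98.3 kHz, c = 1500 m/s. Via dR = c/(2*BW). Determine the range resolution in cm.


dR = c/(2*BW) = 1500 / (2 * 98.3e3) = 0.0076 m = 0.76 cm

0.76 cm


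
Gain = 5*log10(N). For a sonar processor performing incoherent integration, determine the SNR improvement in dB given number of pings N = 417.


Gain = 5*log10(417) = 13.1

13.1 dB


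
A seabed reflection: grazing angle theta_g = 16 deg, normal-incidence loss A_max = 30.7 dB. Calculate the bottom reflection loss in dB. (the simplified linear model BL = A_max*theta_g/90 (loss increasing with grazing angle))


BL = A_max * theta_g / 90 = 30.7 * 16 / 90 = 5.46

5.46 dB


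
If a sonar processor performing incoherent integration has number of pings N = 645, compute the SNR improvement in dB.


Gain = 5*log10(645) = 14.05

14.05 dB


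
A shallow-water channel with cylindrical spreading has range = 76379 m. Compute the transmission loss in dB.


TL = 10*log10(76379) = 48.83

48.83 dB


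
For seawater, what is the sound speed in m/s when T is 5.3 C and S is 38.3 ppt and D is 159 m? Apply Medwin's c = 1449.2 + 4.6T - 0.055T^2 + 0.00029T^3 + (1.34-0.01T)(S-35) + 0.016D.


c = 1449.2 + 4.6*5.3 - 0.055*5.3^2 + 0.00029*5.3^3 + (1.34 - 0.01*5.3)*(38.3 - 35) + 0.016*159 = 1478.87

1478.87 m/s


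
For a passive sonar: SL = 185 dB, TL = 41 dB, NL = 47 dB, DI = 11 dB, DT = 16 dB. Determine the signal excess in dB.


92 dB


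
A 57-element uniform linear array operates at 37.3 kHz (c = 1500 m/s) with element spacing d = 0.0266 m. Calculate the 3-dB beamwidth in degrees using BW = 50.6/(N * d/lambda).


Step 1: lambda = 1500/37300 = 0.04021 m
Step 2: d/lambda = 0.0266/0.04021 = 0.6615
Step 3: BW = 50.6/(N * d/lambda) = 50.6/(57 * 0.6615) = 1.34

1.34 deg


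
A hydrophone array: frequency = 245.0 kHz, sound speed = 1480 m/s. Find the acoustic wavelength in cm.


lambda = c/f = 1480 / 245000 = 0.006 m = 0.6 cm

0.6 cm


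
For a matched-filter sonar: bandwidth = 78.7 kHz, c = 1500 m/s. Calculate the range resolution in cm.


0.95 cm


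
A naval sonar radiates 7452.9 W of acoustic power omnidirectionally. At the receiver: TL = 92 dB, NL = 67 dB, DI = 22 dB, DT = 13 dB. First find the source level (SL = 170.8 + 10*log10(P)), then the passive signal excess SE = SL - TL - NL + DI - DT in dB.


Step 1: SL = 170.8 + 10*log10(7452.9) = 209.52 dB
Step 2: SE = SL - TL - NL + DI - DT = 209.52 - 92 - 67 + 22 - 13 = 59.52

59.52 dB


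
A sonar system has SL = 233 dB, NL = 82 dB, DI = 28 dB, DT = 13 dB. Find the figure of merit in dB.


FOM = SL - NL + DI - DT = 233 - 82 + 28 - 13 = 166

166 dB


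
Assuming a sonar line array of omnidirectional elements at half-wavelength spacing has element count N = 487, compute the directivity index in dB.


26.88 dB


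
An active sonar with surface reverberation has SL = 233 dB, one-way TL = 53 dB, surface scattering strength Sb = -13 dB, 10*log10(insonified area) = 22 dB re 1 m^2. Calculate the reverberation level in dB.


136 dB


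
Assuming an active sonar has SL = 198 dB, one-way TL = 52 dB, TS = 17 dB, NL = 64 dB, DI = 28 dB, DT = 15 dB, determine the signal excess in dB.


60 dB


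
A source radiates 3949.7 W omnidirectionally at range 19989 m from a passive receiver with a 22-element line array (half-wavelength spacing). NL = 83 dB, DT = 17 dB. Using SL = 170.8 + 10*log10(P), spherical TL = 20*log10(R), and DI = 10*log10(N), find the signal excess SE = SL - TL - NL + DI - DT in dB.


Step 1: SL = 170.8 + 10*log10(3949.7) = 206.77 dB
Step 2: TL = 20*log10(19989) = 86.02 dB
Step 3: DI = 10*log10(22) = 13.42 dB
Step 4: SE = SL - TL - NL + DI - DT = 206.77 - 86.02 - 83 + 13.42 - 17 = 34.17

34.17 dB


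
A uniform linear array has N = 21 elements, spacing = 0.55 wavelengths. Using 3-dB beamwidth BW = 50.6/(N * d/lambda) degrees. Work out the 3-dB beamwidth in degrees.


BW = 50.6 / (21 * 0.55) = 50.6 / 11.55 = 4.38

4.38 deg


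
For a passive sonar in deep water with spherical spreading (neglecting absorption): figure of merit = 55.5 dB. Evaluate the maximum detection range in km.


0.6 km


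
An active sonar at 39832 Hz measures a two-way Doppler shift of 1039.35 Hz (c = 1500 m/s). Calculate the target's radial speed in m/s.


From fd = 2*f*v/c, v = c*fd/(2*f) = 1500 * 1039.35 / (2*39832) = 19.57

19.57 m/s


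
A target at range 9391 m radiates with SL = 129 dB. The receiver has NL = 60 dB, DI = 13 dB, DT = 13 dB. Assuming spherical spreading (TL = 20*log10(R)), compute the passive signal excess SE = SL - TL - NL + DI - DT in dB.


-10.45 dB


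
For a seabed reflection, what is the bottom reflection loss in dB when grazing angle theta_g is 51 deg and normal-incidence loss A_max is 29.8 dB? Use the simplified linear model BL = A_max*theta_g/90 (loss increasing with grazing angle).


BL = A_max * theta_g / 90 = 29.8 * 51 / 90 = 16.89

16.89 dB


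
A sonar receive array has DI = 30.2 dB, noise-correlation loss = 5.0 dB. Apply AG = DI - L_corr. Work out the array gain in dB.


25.2 dB


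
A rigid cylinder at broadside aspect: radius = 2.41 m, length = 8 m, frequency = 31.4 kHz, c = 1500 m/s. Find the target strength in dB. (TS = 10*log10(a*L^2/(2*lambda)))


lambda = 1500/31400 = 0.04777 m
TS = 10*log10(2.41*8^2/(2*0.04777)) = 32.08

32.08 dB


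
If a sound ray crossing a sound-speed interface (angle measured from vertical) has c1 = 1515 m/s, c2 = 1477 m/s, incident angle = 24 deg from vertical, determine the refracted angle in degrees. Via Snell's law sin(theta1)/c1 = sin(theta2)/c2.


sin(theta2) = (c2/c1)*sin(theta1) = (1477/1515)*sin(24 deg) = 0.39653
theta2 = arcsin(0.39653) = 23.36

23.36 deg


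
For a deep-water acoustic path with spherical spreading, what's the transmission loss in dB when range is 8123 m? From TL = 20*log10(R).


78.19 dB


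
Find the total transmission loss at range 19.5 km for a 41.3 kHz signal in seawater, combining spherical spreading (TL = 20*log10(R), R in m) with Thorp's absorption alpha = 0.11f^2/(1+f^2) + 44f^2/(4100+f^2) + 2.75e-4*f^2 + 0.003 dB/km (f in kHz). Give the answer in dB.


Step 1 (Thorp): alpha = 0.11*1705.69/(1+1705.69) + 44*1705.69/(4100+1705.69) + 2.75e-4*1705.69 + 0.003 = 13.509 dB/km
Step 2: TL_spread = 20*log10(19500) = 85.8 dB
Step 3: TL_abs = alpha*R = 13.509 * 19.5 = 263.43 dB
Step 4: TL_total = 85.8 + 263.43 = 349.23

349.23 dB


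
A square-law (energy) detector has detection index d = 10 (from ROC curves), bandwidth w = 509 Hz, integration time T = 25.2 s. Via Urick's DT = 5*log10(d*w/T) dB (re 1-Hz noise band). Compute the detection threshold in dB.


DT = 5*log10(d*w/T) = 5*log10(10 * 509 / 25.2) = 5*log10(201.98) = 11.53

11.53 dB


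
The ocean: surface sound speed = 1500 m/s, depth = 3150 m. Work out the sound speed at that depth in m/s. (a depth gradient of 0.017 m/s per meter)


c = 1500 + 0.017 * 3150 = 1553.55

1553.55 m/s


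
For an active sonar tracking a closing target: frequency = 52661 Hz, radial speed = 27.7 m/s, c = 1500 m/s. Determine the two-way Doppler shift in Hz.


1944.95 Hz


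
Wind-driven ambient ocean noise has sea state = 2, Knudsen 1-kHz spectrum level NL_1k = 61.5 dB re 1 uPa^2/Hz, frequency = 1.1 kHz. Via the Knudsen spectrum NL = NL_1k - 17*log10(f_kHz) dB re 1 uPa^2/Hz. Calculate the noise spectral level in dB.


60.8 dB


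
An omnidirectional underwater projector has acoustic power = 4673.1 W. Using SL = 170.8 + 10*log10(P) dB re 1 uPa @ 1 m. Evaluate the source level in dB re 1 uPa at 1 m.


207.5 dB


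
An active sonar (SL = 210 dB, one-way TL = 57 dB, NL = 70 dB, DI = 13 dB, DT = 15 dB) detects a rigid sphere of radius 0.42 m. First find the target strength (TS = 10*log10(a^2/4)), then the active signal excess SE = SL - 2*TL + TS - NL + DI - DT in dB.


Step 1: TS = 10*log10(0.42^2/4) = -13.56 dB
Step 2: SE = SL - 2*TL + TS - NL + DI - DT = 210 - 2*57 + (-13.56) - 70 + 13 - 15 = 10.44

10.44 dB


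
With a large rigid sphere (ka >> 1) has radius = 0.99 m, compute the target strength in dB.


-6.11 dB


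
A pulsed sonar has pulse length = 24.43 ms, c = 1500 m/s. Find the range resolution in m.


dR = c*tau/2 = 1500 * 24.43e-3 / 2 = 18.3225

18.3225 m


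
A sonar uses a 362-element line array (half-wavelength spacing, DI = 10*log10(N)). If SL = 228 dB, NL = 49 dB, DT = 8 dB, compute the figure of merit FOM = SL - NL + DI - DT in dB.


Step 1: DI = 10*log10(362) = 25.59 dB
Step 2: FOM = SL - NL + DI - DT = 228 - 49 + 25.59 - 8 = 196.59

196.59 dB


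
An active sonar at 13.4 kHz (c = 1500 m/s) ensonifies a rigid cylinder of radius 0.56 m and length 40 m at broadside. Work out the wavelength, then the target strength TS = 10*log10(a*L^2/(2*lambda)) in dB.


Step 1: lambda = c/f = 1500/13400 = 0.11194 m
Step 2: TS = 10*log10(a*L^2/(2*lambda)) = 10*log10(0.56*40^2/(2*0.11194)) = 36.02

36.02 dB


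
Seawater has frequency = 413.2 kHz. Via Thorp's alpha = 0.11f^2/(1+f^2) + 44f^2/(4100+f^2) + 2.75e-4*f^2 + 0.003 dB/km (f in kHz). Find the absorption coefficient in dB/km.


90.033 dB/km


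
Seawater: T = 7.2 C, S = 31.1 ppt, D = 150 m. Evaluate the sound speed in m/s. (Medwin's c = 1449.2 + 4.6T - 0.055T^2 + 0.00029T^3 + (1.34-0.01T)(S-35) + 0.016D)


1477.03 m/s


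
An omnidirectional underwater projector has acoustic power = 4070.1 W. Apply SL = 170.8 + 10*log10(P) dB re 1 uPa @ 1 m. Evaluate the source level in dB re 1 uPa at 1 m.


SL = 170.8 + 10*log10(4070.1) = 170.8 + 36.1 = 206.9

206.9 dB


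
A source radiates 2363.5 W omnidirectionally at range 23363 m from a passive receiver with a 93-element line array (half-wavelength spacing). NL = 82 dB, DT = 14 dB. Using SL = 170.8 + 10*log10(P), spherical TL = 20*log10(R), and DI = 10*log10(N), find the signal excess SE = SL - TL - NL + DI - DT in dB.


Step 1: SL = 170.8 + 10*log10(2363.5) = 204.54 dB
Step 2: TL = 20*log10(23363) = 87.37 dB
Step 3: DI = 10*log10(93) = 19.68 dB
Step 4: SE = SL - TL - NL + DI - DT = 204.54 - 87.37 - 82 + 19.68 - 14 = 40.85

40.85 dB


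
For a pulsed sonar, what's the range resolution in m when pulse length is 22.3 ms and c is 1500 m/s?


dR = c*tau/2 = 1500 * 22.3e-3 / 2 = 16.725

16.725 m


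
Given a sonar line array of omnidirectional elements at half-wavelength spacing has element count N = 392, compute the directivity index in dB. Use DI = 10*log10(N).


DI = 10*log10(392) = 25.93

25.93 dB


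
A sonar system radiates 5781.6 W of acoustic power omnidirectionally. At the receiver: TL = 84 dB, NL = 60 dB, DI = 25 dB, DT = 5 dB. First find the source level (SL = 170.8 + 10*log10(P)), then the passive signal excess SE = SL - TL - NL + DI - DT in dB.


Step 1: SL = 170.8 + 10*log10(5781.6) = 208.42 dB
Step 2: SE = SL - TL - NL + DI - DT = 208.42 - 84 - 60 + 25 - 5 = 84.42

84.42 dB


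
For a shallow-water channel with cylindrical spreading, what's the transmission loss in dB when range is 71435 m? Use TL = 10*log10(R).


TL = 10*log10(71435) = 48.54

48.54 dB


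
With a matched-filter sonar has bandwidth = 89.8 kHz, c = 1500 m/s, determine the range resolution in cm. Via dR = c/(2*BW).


dR = c/(2*BW) = 1500 / (2 * 89.8e3) = 0.0084 m = 0.84 cm

0.84 cm


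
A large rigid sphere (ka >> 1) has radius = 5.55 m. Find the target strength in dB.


8.87 dB


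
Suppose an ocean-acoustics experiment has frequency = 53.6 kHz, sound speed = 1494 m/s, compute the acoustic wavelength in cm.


lambda = c/f = 1494 / 53600 = 0.0279 m = 2.79 cm

2.79 cm


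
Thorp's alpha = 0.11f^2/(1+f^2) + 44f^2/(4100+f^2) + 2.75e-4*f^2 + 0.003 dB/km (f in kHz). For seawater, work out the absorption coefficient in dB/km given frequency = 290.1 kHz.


f^2 = 84158.01
alpha = 0.11*84158.01/(1+84158.01) + 44*84158.01/(4100+84158.01) + 2.75e-4*84158.01 + 0.003 = 65.212

65.212 dB/km


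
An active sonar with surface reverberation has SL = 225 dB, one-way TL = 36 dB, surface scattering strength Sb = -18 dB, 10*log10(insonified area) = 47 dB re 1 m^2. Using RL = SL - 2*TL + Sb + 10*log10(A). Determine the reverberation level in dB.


182 dB


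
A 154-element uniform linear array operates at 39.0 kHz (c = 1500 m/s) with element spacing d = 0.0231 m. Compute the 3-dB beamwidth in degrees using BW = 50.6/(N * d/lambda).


0.55 deg


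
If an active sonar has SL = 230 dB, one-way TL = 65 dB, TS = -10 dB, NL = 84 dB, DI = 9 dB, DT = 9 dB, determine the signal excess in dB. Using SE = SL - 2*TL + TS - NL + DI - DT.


SE = SL - 2*TL + TS - NL + DI - DT = 230 - 2*65 + (-10) - 84 + 9 - 9 = 6

6 dB


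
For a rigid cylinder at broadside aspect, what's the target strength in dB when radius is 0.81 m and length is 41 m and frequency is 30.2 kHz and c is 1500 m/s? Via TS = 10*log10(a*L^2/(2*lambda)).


41.37 dB


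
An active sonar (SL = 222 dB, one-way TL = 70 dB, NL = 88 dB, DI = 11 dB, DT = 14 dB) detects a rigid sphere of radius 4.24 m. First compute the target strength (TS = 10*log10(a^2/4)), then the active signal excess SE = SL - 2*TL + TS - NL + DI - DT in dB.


Step 1: TS = 10*log10(4.24^2/4) = 6.53 dB
Step 2: SE = SL - 2*TL + TS - NL + DI - DT = 222 - 2*70 + (6.53) - 88 + 11 - 14 = -2.47

-2.47 dB


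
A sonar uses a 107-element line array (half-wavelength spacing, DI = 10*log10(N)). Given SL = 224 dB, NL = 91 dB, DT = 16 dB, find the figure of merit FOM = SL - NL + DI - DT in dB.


Step 1: DI = 10*log10(107) = 20.29 dB
Step 2: FOM = SL - NL + DI - DT = 224 - 91 + 20.29 - 16 = 137.29

137.29 dB


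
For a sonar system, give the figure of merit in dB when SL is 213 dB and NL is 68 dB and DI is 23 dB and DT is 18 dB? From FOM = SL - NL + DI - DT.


FOM = SL - NL + DI - DT = 213 - 68 + 23 - 18 = 150

150 dB


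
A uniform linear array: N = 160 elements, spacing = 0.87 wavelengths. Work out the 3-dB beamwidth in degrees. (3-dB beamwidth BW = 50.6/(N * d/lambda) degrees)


BW = 50.6 / (160 * 0.87) = 50.6 / 139.2 = 0.36

0.36 deg


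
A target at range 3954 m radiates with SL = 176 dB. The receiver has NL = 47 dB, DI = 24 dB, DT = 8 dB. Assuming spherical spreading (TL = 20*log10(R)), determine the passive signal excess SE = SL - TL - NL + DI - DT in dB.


Step 1: TL = 20*log10(3954) = 71.94 dB
Step 2: SE = 176 - 71.94 - 47 + 24 - 8 = 73.06

73.06 dB


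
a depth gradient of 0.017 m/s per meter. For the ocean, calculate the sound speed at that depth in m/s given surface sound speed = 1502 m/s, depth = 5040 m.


c = 1502 + 0.017 * 5040 = 1587.68

1587.68 m/s


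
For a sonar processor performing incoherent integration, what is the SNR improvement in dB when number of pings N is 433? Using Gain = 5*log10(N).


13.18 dB


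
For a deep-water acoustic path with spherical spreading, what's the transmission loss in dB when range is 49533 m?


TL = 20*log10(49533) = 93.9

93.9 dB


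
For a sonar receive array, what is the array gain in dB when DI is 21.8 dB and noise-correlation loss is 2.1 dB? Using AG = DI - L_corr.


AG = DI - L_corr = 21.8 - 2.1 = 19.7

19.7 dB


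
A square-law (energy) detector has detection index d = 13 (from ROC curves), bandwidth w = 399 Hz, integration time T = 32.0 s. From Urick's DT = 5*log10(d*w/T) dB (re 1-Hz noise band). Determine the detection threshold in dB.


DT = 5*log10(d*w/T) = 5*log10(13 * 399 / 32.0) = 5*log10(162.09) = 11.05

11.05 dB


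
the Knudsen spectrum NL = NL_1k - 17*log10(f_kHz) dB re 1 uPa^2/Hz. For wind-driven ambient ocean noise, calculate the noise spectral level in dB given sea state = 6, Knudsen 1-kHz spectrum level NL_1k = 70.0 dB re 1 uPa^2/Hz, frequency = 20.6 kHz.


NL = NL_1k - 17*log10(f_kHz) = 70.0 - 17*log10(20.6) = 70.0 - (22.34) = 47.66

47.66 dB


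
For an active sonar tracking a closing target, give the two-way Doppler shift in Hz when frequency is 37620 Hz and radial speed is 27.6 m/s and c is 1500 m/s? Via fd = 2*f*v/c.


fd = 2*f*v/c = 2 * 37620 * 27.6 / 1500 = 1384.42

1384.42 Hz


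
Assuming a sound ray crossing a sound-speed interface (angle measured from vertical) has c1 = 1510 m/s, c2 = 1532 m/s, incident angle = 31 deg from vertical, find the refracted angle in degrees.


sin(theta2) = (c2/c1)*sin(theta1) = (1532/1510)*sin(31 deg) = 0.52254
theta2 = arcsin(0.52254) = 31.5

31.5 deg


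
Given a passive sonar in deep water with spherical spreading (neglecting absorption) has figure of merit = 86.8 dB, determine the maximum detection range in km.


At max range FOM = TL, so 20*log10(R) = 86.8
R = 10^(86.8/20) = 21877.62 m = 21.88 km

21.88 km


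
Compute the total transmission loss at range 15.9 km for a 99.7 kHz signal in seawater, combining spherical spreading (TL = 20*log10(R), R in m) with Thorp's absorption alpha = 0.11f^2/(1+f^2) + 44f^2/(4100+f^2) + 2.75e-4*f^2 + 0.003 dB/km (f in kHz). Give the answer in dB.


624.59 dB


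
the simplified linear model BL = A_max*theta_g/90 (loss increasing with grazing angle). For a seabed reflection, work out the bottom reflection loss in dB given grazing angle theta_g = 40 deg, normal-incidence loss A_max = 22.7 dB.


BL = A_max * theta_g / 90 = 22.7 * 40 / 90 = 10.09

10.09 dB


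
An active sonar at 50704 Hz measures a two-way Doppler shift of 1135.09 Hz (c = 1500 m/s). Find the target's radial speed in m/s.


From fd = 2*f*v/c, v = c*fd/(2*f) = 1500 * 1135.09 / (2*50704) = 16.79

16.79 m/s


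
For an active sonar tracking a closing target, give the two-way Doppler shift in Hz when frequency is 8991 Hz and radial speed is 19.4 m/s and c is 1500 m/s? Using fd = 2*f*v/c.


fd = 2*f*v/c = 2 * 8991 * 19.4 / 1500 = 232.57

232.57 Hz


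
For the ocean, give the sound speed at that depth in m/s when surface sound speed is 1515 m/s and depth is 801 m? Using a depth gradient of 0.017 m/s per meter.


1528.617 m/s


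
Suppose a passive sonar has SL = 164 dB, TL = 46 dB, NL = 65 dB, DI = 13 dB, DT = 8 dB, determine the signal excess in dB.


SE = SL - TL - NL + DI - DT = 164 - 46 - 65 + 13 - 8 = 58

58 dB


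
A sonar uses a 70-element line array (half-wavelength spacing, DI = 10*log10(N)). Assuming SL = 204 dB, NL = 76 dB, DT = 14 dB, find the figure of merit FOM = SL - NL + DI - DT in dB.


132.45 dB


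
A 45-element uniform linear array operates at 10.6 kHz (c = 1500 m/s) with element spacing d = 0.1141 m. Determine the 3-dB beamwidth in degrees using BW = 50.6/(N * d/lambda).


Step 1: lambda = 1500/10600 = 0.14151 m
Step 2: d/lambda = 0.1141/0.14151 = 0.8063
Step 3: BW = 50.6/(N * d/lambda) = 50.6/(45 * 0.8063) = 1.39

1.39 deg


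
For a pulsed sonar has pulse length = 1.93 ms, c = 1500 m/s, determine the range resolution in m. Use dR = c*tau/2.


dR = c*tau/2 = 1500 * 1.93e-3 / 2 = 1.4475

1.4475 m


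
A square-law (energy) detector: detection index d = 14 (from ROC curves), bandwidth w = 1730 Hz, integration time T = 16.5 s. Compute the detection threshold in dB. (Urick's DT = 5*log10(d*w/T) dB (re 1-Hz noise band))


15.83 dB


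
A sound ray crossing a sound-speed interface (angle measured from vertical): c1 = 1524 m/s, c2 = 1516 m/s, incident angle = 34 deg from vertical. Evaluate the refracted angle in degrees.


sin(theta2) = (c2/c1)*sin(theta1) = (1516/1524)*sin(34 deg) = 0.55626
theta2 = arcsin(0.55626) = 33.8

33.8 deg


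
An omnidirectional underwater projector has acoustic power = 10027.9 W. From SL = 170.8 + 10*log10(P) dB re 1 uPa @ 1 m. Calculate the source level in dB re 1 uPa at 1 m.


SL = 170.8 + 10*log10(10027.9) = 170.8 + 40.01 = 210.81

210.81 dB


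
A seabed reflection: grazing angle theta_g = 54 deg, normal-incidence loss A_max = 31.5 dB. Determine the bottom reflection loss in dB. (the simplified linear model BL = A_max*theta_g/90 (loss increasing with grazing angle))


BL = A_max * theta_g / 90 = 31.5 * 54 / 90 = 18.9

18.9 dB


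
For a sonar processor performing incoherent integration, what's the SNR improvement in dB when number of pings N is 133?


10.62 dB


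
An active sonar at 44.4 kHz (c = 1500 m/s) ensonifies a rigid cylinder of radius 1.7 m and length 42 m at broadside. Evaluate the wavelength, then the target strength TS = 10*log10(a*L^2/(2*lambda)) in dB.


Step 1: lambda = c/f = 1500/44400 = 0.03378 m
Step 2: TS = 10*log10(a*L^2/(2*lambda)) = 10*log10(1.7*42^2/(2*0.03378)) = 46.47

46.47 dB


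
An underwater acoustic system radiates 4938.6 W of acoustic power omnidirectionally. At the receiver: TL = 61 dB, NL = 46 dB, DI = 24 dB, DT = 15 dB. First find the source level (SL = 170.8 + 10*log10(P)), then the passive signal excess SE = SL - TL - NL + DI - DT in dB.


Step 1: SL = 170.8 + 10*log10(4938.6) = 207.74 dB
Step 2: SE = SL - TL - NL + DI - DT = 207.74 - 61 - 46 + 24 - 15 = 109.74

109.74 dB


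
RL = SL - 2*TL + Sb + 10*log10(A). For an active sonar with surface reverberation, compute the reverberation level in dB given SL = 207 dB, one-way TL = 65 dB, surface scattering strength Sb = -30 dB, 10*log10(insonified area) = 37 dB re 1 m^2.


RL = SL - 2*TL + Sb + 10*log10(A) = 207 - 2*65 + (-30) + 37 = 84

84 dB


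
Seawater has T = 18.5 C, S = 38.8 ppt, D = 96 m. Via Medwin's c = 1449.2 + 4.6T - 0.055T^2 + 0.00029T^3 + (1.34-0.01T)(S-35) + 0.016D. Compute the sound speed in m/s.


c = 1449.2 + 4.6*18.5 - 0.055*18.5^2 + 0.00029*18.5^3 + (1.34 - 0.01*18.5)*(38.8 - 35) + 0.016*96 = 1523.24

1523.24 m/s


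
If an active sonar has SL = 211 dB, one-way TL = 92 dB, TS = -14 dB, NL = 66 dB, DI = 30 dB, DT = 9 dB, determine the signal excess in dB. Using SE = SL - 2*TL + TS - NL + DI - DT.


-32 dB


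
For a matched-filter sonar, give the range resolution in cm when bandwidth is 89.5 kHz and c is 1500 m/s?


dR = c/(2*BW) = 1500 / (2 * 89.5e3) = 0.0084 m = 0.84 cm

0.84 cm


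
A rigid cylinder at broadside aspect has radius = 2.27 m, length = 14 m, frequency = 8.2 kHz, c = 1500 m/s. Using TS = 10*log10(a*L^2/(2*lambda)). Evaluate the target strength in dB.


lambda = 1500/8200 = 0.18293 m
TS = 10*log10(2.27*14^2/(2*0.18293)) = 30.85

30.85 dB


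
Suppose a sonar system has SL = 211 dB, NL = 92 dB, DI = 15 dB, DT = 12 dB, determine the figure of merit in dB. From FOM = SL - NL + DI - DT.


122 dB


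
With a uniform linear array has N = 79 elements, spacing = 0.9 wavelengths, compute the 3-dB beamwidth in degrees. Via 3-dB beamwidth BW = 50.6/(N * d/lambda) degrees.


BW = 50.6 / (79 * 0.9) = 50.6 / 71.1 = 0.71

0.71 deg


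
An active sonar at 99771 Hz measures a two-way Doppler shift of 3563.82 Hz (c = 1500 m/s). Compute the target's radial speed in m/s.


From fd = 2*f*v/c, v = c*fd/(2*f) = 1500 * 3563.82 / (2*99771) = 26.79

26.79 m/s


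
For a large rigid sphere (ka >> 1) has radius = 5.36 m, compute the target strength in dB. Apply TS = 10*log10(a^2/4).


TS = 10*log10(5.36^2 / 4) = 10*log10(7.1824) = 8.56

8.56 dB


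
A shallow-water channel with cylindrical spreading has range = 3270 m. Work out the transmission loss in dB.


TL = 10*log10(3270) = 35.15

35.15 dB


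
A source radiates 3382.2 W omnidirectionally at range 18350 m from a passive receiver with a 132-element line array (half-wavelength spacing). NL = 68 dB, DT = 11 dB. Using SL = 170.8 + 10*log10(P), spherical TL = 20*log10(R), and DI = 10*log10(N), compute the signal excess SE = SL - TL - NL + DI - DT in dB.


Step 1: SL = 170.8 + 10*log10(3382.2) = 206.09 dB
Step 2: TL = 20*log10(18350) = 85.27 dB
Step 3: DI = 10*log10(132) = 21.21 dB
Step 4: SE = SL - TL - NL + DI - DT = 206.09 - 85.27 - 68 + 21.21 - 11 = 63.03

63.03 dB


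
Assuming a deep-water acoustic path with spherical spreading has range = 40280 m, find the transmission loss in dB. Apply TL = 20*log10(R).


92.1 dB


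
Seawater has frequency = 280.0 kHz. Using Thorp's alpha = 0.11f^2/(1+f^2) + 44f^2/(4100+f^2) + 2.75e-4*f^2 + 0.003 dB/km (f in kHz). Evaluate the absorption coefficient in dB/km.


63.486 dB/km


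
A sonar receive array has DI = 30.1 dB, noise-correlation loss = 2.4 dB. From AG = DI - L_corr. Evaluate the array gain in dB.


AG = DI - L_corr = 30.1 - 2.4 = 27.7

27.7 dB


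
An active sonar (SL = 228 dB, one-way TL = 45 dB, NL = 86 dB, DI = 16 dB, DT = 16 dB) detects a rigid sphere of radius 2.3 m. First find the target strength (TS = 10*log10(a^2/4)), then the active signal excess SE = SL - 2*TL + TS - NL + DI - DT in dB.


Step 1: TS = 10*log10(2.3^2/4) = 1.21 dB
Step 2: SE = SL - 2*TL + TS - NL + DI - DT = 228 - 2*45 + (1.21) - 86 + 16 - 16 = 53.21

53.21 dB


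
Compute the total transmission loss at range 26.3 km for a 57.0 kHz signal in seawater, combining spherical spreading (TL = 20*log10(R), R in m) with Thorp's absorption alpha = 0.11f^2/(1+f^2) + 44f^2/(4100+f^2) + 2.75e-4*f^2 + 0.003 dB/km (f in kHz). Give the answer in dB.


Step 1 (Thorp): alpha = 0.11*3249.0/(1+3249.0) + 44*3249.0/(4100+3249.0) + 2.75e-4*3249.0 + 0.003 = 20.4589 dB/km
Step 2: TL_spread = 20*log10(26300) = 88.4 dB
Step 3: TL_abs = alpha*R = 20.4589 * 26.3 = 538.07 dB
Step 4: TL_total = 88.4 + 538.07 = 626.47

626.47 dB


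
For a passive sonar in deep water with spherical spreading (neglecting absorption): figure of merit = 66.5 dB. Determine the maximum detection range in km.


2.11 km


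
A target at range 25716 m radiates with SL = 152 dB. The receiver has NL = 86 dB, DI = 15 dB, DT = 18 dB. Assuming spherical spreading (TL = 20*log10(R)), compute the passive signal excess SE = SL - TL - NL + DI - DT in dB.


-25.2 dB


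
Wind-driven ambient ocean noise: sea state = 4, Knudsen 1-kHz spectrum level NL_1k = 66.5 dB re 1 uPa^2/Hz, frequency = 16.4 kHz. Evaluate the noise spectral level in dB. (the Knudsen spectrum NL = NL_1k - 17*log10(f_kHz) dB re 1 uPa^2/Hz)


NL = NL_1k - 17*log10(f_kHz) = 66.5 - 17*log10(16.4) = 66.5 - (20.65) = 45.85

45.85 dB


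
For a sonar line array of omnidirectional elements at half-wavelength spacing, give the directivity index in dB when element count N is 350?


DI = 10*log10(350) = 25.44

25.44 dB


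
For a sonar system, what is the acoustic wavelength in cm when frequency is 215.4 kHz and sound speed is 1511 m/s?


lambda = c/f = 1511 / 215400 = 0.007 m = 0.7 cm

0.7 cm


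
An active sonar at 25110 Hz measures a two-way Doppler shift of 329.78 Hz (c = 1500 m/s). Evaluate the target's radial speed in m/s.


From fd = 2*f*v/c, v = c*fd/(2*f) = 1500 * 329.78 / (2*25110) = 9.85

9.85 m/s


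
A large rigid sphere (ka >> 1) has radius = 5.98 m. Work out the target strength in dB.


9.51 dB


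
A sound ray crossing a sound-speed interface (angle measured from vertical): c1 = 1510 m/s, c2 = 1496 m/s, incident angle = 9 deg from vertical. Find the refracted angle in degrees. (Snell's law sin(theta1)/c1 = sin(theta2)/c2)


8.92 deg


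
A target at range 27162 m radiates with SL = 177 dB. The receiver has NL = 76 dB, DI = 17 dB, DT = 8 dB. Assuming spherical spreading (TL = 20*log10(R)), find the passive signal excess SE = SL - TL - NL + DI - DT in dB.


Step 1: TL = 20*log10(27162) = 88.68 dB
Step 2: SE = 177 - 88.68 - 76 + 17 - 8 = 21.32

21.32 dB


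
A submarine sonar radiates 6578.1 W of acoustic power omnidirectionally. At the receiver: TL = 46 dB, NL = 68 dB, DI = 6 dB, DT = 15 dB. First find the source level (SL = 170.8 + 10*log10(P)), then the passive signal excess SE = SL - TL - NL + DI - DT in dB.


Step 1: SL = 170.8 + 10*log10(6578.1) = 208.98 dB
Step 2: SE = SL - TL - NL + DI - DT = 208.98 - 46 - 68 + 6 - 15 = 85.98

85.98 dB


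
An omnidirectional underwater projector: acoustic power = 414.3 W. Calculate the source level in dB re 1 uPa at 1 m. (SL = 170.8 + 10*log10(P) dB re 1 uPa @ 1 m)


SL = 170.8 + 10*log10(414.3) = 170.8 + 26.17 = 196.97

196.97 dB


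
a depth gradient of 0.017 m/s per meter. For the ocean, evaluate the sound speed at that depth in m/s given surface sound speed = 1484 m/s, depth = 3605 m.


c = 1484 + 0.017 * 3605 = 1545.285

1545.285 m/s


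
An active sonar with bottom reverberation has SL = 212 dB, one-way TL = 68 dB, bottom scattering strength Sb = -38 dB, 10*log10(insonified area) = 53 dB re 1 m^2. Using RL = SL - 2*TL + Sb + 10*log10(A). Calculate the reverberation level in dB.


RL = SL - 2*TL + Sb + 10*log10(A) = 212 - 2*68 + (-38) + 53 = 91

91 dB


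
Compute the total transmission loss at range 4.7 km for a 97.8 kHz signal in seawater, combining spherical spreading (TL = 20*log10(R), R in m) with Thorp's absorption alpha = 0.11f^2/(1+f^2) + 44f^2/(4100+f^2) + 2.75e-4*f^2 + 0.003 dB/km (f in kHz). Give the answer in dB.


Step 1 (Thorp): alpha = 0.11*9564.84/(1+9564.84) + 44*9564.84/(4100+9564.84) + 2.75e-4*9564.84 + 0.003 = 33.5416 dB/km
Step 2: TL_spread = 20*log10(4700) = 73.44 dB
Step 3: TL_abs = alpha*R = 33.5416 * 4.7 = 157.65 dB
Step 4: TL_total = 73.44 + 157.65 = 231.09

231.09 dB


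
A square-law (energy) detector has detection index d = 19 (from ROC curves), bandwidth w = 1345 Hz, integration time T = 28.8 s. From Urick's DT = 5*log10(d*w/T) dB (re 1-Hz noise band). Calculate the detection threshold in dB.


DT = 5*log10(d*w/T) = 5*log10(19 * 1345 / 28.8) = 5*log10(887.33) = 14.74

14.74 dB


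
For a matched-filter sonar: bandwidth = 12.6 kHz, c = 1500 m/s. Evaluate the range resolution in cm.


dR = c/(2*BW) = 1500 / (2 * 12.6e3) = 0.0595 m = 5.95 cm

5.95 cm


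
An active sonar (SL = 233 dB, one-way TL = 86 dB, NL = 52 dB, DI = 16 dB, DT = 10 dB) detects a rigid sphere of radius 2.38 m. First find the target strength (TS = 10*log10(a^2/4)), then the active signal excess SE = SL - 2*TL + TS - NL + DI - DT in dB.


Step 1: TS = 10*log10(2.38^2/4) = 1.51 dB
Step 2: SE = SL - 2*TL + TS - NL + DI - DT = 233 - 2*86 + (1.51) - 52 + 16 - 10 = 16.51

16.51 dB


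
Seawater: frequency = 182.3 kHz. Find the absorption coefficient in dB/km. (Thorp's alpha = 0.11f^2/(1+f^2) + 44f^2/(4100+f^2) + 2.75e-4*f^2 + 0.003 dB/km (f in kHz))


48.42 dB/km


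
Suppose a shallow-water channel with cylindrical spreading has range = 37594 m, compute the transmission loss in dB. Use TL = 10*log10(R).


TL = 10*log10(37594) = 45.75

45.75 dB


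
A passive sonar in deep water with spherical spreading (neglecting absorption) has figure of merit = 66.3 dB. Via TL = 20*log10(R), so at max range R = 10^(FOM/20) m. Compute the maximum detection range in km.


2.07 km


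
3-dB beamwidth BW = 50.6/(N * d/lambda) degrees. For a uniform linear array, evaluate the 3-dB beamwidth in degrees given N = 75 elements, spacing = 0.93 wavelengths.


BW = 50.6 / (75 * 0.93) = 50.6 / 69.75 = 0.73

0.73 deg


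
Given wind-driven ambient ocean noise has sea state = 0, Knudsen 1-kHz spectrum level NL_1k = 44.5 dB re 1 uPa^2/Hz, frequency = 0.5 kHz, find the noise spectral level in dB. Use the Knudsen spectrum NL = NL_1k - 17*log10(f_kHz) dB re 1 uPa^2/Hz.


NL = NL_1k - 17*log10(f_kHz) = 44.5 - 17*log10(0.5) = 44.5 - (-5.12) = 49.62

49.62 dB


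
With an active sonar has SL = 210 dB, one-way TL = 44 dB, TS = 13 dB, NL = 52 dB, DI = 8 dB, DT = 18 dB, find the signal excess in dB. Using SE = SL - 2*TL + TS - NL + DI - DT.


73 dB


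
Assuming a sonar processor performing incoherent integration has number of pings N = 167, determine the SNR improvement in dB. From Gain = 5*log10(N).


11.11 dB


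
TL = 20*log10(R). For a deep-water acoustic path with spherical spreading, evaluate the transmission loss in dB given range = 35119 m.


90.91 dB


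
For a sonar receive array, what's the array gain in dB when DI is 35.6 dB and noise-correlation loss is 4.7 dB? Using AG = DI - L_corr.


30.9 dB


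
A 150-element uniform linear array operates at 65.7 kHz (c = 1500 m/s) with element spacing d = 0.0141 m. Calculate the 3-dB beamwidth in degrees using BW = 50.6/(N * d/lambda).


Step 1: lambda = 1500/65700 = 0.02283 m
Step 2: d/lambda = 0.0141/0.02283 = 0.6176
Step 3: BW = 50.6/(N * d/lambda) = 50.6/(150 * 0.6176) = 0.55

0.55 deg


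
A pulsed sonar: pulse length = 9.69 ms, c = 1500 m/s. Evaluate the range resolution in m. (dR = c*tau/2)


7.2675 m


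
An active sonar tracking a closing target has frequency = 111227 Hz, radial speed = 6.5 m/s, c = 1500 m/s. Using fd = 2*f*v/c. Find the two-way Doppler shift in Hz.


fd = 2*f*v/c = 2 * 111227 * 6.5 / 1500 = 963.97

963.97 Hz


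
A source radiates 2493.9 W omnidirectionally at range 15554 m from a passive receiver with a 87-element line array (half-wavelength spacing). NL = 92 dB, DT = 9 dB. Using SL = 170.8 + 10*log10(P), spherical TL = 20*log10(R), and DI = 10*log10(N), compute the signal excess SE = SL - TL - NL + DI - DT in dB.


Step 1: SL = 170.8 + 10*log10(2493.9) = 204.77 dB
Step 2: TL = 20*log10(15554) = 83.84 dB
Step 3: DI = 10*log10(87) = 19.4 dB
Step 4: SE = SL - TL - NL + DI - DT = 204.77 - 83.84 - 92 + 19.4 - 9 = 39.33

39.33 dB


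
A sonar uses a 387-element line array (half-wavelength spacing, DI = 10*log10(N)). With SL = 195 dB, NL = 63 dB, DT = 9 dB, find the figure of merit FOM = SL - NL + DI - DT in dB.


148.88 dB


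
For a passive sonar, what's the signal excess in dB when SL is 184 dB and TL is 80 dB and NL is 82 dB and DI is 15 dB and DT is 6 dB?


SE = SL - TL - NL + DI - DT = 184 - 80 - 82 + 15 - 6 = 31

31 dB


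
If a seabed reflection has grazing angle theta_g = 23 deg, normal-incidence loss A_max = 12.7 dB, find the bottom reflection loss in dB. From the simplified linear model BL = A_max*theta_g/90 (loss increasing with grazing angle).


BL = A_max * theta_g / 90 = 12.7 * 23 / 90 = 3.25

3.25 dB


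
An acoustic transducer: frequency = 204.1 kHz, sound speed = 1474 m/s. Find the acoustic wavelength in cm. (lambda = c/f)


lambda = c/f = 1474 / 204100 = 0.0072 m = 0.72 cm

0.72 cm


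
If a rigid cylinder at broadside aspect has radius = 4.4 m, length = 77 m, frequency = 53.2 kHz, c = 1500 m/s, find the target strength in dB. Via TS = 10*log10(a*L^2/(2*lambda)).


lambda = 1500/53200 = 0.0282 m
TS = 10*log10(4.4*77^2/(2*0.0282)) = 56.65

56.65 dB


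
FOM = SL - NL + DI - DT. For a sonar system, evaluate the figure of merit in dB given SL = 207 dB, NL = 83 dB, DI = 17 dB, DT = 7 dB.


FOM = SL - NL + DI - DT = 207 - 83 + 17 - 7 = 134

134 dB


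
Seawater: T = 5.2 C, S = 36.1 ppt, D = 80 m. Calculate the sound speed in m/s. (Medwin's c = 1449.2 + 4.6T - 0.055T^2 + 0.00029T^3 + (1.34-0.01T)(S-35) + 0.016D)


c = 1449.2 + 4.6*5.2 - 0.055*5.2^2 + 0.00029*5.2^3 + (1.34 - 0.01*5.2)*(36.1 - 35) + 0.016*80 = 1474.37

1474.37 m/s


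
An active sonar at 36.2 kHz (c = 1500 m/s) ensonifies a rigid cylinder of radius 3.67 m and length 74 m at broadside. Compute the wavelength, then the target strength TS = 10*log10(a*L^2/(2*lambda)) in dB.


Step 1: lambda = c/f = 1500/36200 = 0.04144 m
Step 2: TS = 10*log10(a*L^2/(2*lambda)) = 10*log10(3.67*74^2/(2*0.04144)) = 53.85

53.85 dB


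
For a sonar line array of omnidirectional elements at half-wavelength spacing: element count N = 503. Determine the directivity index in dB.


27.02 dB


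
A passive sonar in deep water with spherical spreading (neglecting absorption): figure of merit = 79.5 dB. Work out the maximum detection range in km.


At max range FOM = TL, so 20*log10(R) = 79.5
R = 10^(79.5/20) = 9440.61 m = 9.44 km

9.44 km


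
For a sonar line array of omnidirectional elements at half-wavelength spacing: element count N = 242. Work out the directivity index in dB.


DI = 10*log10(242) = 23.84

23.84 dB
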